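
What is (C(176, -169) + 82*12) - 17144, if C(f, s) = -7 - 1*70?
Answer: -16237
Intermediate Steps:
C(f, s) = -77 (C(f, s) = -7 - 70 = -77)
(C(176, -169) + 82*12) - 17144 = (-77 + 82*12) - 17144 = (-77 + 984) - 17144 = 907 - 17144 = -16237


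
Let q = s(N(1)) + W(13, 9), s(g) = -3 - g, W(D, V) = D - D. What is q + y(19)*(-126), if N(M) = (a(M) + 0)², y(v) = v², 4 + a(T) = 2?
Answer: -45493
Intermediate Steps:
W(D, V) = 0
a(T) = -2 (a(T) = -4 + 2 = -2)
N(M) = 4 (N(M) = (-2 + 0)² = (-2)² = 4)
q = -7 (q = (-3 - 1*4) + 0 = (-3 - 4) + 0 = -7 + 0 = -7)
q + y(19)*(-126) = -7 + 19²*(-126) = -7 + 361*(-126) = -7 - 45486 = -45493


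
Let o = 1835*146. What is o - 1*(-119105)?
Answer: 387015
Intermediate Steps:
o = 267910
o - 1*(-119105) = 267910 - 1*(-119105) = 267910 + 119105 = 387015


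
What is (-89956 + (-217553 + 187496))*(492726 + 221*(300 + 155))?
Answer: -71201432653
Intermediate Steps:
(-89956 + (-217553 + 187496))*(492726 + 221*(300 + 155)) = (-89956 - 30057)*(492726 + 221*455) = -120013*(492726 + 100555) = -120013*593281 = -71201432653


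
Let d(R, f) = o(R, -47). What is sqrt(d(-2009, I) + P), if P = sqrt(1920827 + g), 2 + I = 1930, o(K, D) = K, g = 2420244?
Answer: sqrt(-2009 + sqrt(4341071)) ≈ 8.6327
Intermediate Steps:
I = 1928 (I = -2 + 1930 = 1928)
d(R, f) = R
P = sqrt(4341071) (P = sqrt(1920827 + 2420244) = sqrt(4341071) ≈ 2083.5)
sqrt(d(-2009, I) + P) = sqrt(-2009 + sqrt(4341071))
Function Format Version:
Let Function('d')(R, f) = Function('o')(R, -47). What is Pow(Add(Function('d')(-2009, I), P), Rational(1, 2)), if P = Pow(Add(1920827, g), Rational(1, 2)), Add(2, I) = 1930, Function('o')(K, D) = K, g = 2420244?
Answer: Pow(Add(-2009, Pow(4341071, Rational(1, 2))), Rational(1, 2)) ≈ 8.6327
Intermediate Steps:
I = 1928 (I = Add(-2, 1930) = 1928)
Function('d')(R, f) = R
P = Pow(4341071, Rational(1, 2)) (P = Pow(Add(1920827, 2420244), Rational(1, 2)) = Pow(4341071, Rational(1, 2)) ≈ 2083.5)
Pow(Add(Function('d')(-2009, I), P), Rational(1, 2)) = Pow(Add(-2009, Pow(4341071, Rational(1, 2))), Rational(1, 2))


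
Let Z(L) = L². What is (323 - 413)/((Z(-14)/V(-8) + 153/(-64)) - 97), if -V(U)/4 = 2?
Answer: 640/881 ≈ 0.72645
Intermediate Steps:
V(U) = -8 (V(U) = -4*2 = -8)
(323 - 413)/((Z(-14)/V(-8) + 153/(-64)) - 97) = (323 - 413)/(((-14)²/(-8) + 153/(-64)) - 97) = -90/((196*(-⅛) + 153*(-1/64)) - 97) = -90/((-49/2 - 153/64) - 97) = -90/(-1721/64 - 97) = -90/(-7929/64) = -90*(-64/7929) = 640/881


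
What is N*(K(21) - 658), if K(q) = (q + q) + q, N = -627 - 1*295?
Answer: 548590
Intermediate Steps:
N = -922 (N = -627 - 295 = -922)
K(q) = 3*q (K(q) = 2*q + q = 3*q)
N*(K(21) - 658) = -922*(3*21 - 658) = -922*(63 - 658) = -922*(-595) = 548590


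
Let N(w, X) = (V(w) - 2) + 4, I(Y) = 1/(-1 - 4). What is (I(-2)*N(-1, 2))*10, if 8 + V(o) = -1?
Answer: 14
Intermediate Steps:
V(o) = -9 (V(o) = -8 - 1 = -9)
I(Y) = -⅕ (I(Y) = 1/(-5) = -⅕)
N(w, X) = -7 (N(w, X) = (-9 - 2) + 4 = -11 + 4 = -7)
(I(-2)*N(-1, 2))*10 = -⅕*(-7)*10 = (7/5)*10 = 14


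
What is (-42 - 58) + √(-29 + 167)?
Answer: -100 + √138 ≈ -88.253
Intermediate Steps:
(-42 - 58) + √(-29 + 167) = -100 + √138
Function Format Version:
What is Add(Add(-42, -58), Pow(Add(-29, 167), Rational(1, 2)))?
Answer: Add(-100, Pow(138, Rational(1, 2))) ≈ -88.253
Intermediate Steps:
Add(Add(-42, -58), Pow(Add(-29, 167), Rational(1, 2))) = Add(-100, Pow(138, Rational(1, 2)))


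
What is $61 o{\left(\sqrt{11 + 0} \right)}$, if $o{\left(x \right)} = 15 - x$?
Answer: $915 - 61 \sqrt{11} \approx 712.69$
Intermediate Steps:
$61 o{\left(\sqrt{11 + 0} \right)} = 61 \left(15 - \sqrt{11 + 0}\right) = 61 \left(15 - \sqrt{11}\right) = 915 - 61 \sqrt{11}$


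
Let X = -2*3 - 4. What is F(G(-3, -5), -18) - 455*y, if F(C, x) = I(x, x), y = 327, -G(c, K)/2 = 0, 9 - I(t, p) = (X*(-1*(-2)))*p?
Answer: -149136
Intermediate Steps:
X = -10 (X = -6 - 4 = -10)
I(t, p) = 9 + 20*p (I(t, p) = 9 - (-(-10)*(-2))*p = 9 - (-10*2)*p = 9 - (-20)*p = 9 + 20*p)
G(c, K) = 0 (G(c, K) = -2*0 = 0)
F(C, x) = 9 + 20*x
F(G(-3, -5), -18) - 455*y = (9 + 20*(-18)) - 455*327 = (9 - 360) - 148785 = -351 - 148785 = -149136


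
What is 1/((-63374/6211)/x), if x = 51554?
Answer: -160100947/31687 ≈ -5052.6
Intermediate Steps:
1/((-63374/6211)/x) = 1/(-63374/6211/51554) = 1/(-63374*1/6211*(1/51554)) = 1/(-63374/6211*1/51554) = 1/(-31687/160100947) = -160100947/31687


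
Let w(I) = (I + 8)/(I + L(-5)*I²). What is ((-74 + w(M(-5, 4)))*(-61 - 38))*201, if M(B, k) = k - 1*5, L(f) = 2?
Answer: 1333233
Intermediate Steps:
M(B, k) = -5 + k (M(B, k) = k - 5 = -5 + k)
w(I) = (8 + I)/(I + 2*I²) (w(I) = (I + 8)/(I + 2*I²) = (8 + I)/(I + 2*I²))
((-74 + w(M(-5, 4)))*(-61 - 38))*201 = ((-74 + (8 + (-5 + 4))/((-5 + 4)*(1 + 2*(-5 + 4))))*(-61 - 38))*201 = ((-74 + (8 - 1)/((-1)*(1 + 2*(-1))))*(-99))*201 = ((-74 - 1*7/(1 - 2))*(-99))*201 = ((-74 - 1*7/(-1))*(-99))*201 = ((-74 - 1*(-1)*7)*(-99))*201 = ((-74 + 7)*(-99))*201 = -67*(-99)*201 = 6633*201 = 1333233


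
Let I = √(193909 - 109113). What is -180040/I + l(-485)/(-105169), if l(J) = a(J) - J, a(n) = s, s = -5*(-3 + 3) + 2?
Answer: -487/105169 - 90020*√21199/21199 ≈ -618.28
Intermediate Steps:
I = 2*√21199 (I = √84796 = 2*√21199 ≈ 291.20)
s = 2 (s = -5*0 + 2 = 0 + 2 = 2)
a(n) = 2
l(J) = 2 - J
-180040/I + l(-485)/(-105169) = -180040*√21199/42398 + (2 - 1*(-485))/(-105169) = -90020*√21199/21199 + (2 + 485)*(-1/105169) = -90020*√21199/21199 + 487*(-1/105169) = -90020*√21199/21199 - 487/105169 = -487/105169 - 90020*√21199/21199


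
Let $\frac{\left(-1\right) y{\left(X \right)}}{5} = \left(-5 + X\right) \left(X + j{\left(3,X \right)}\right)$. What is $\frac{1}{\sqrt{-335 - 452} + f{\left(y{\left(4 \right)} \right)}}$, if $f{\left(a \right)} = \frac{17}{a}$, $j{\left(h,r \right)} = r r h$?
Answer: $\frac{4420}{53201489} - \frac{67600 i \sqrt{787}}{53201489} \approx 8.308 \cdot 10^{-5} - 0.035646 i$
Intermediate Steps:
$j{\left(h,r \right)} = h r^{2}$ ($j{\left(h,r \right)} = r^{2} h = h r^{2}$)
$y{\left(X \right)} = - 5 \left(-5 + X\right) \left(X + 3 X^{2}\right)$
$\frac{1}{\sqrt{-335 - 452} + f{\left(y{\left(4 \right)} \right)}} = \frac{1}{\sqrt{-335 - 452} + \frac{17}{5 \cdot 4 \left(5 - 3 \cdot 4^{2} + 14 \cdot 4\right)}} = \frac{1}{\sqrt{-787} + \frac{17}{5 \cdot 4 \left(5 - 48 + 56\right)}} = \frac{1}{i \sqrt{787} + \frac{17}{5 \cdot 4 \left(5 - 48 + 56\right)}} = \frac{1}{i \sqrt{787} + \frac{17}{5 \cdot 4 \cdot 13}} = \frac{1}{i \sqrt{787} + \frac{17}{260}} = \frac{1}{\frac{17}{260} + i \sqrt{787}}$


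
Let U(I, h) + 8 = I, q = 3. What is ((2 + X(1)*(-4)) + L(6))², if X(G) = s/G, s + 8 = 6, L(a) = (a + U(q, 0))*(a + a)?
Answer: 484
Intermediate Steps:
U(I, h) = -8 + I
L(a) = 2*a*(-5 + a) (L(a) = (a + (-8 + 3))*(a + a) = (a - 5)*(2*a) = (-5 + a)*(2*a) = 2*a*(-5 + a))
s = -2 (s = -8 + 6 = -2)
X(G) = -2/G
((2 + X(1)*(-4)) + L(6))² = ((2 - 2/1*(-4)) + 2*6*(-5 + 6))² = ((2 - 2*1*(-4)) + 2*6*1)² = ((2 - 2*(-4)) + 12)² = ((2 + 8) + 12)² = (10 + 12)² = 22² = 484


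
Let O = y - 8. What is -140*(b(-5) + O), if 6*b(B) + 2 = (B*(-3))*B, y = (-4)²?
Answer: 2030/3 ≈ 676.67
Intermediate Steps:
y = 16
b(B) = -⅓ - B²/2 (b(B) = -⅓ + ((B*(-3))*B)/6 = -⅓ + ((-3*B)*B)/6 = -⅓ + (-3*B²)/6 = -⅓ - B²/2)
O = 8 (O = 16 - 8 = 8)
-140*(b(-5) + O) = -140*((-⅓ - ½*(-5)²) + 8) = -140*((-⅓ - ½*25) + 8) = -140*((-⅓ - 25/2) + 8) = -140*(-77/6 + 8) = -140*(-29)/6 = -1*(-2030/3) = 2030/3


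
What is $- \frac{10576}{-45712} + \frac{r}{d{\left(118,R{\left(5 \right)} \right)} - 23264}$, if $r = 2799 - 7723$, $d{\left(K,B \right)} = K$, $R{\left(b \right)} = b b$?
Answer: $\frac{14683687}{33064061} \approx 0.4441$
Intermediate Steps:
$R{\left(b \right)} = b^{2}$
$r = -4924$ ($r = 2799 - 7723 = -4924$)
$- \frac{10576}{-45712} + \frac{r}{d{\left(118,R{\left(5 \right)} \right)} - 23264} = - \frac{10576}{-45712} - \frac{4924}{118 - 23264} = \left(-10576\right) \left(- \frac{1}{45712}\right) - \frac{4924}{118 - 23264} = \frac{661}{2857} - \frac{4924}{-23146} = \frac{661}{2857} - - \frac{2462}{11573} = \frac{661}{2857} + \frac{2462}{11573} = \frac{14683687}{33064061}$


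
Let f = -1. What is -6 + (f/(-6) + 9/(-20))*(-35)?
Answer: 47/12 ≈ 3.9167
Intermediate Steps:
-6 + (f/(-6) + 9/(-20))*(-35) = -6 + (-1/(-6) + 9/(-20))*(-35) = -6 + (-1*(-⅙) + 9*(-1/20))*(-35) = -6 + (⅙ - 9/20)*(-35) = -6 - 17/60*(-35) = -6 + 119/12 = 47/12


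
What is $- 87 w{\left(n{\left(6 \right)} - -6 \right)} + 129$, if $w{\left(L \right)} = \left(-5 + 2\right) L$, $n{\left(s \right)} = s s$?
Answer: $11091$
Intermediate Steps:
$n{\left(s \right)} = s^{2}$
$w{\left(L \right)} = - 3 L$
$- 87 w{\left(n{\left(6 \right)} - -6 \right)} + 129 = - 87 \left(- 3 \left(6^{2} - -6\right)\right) + 129 = - 87 \left(- 3 \left(36 + 6\right)\right) + 129 = - 87 \left(\left(-3\right) 42\right) + 129 = \left(-87\right) \left(-126\right) + 129 = 10962 + 129 = 11091$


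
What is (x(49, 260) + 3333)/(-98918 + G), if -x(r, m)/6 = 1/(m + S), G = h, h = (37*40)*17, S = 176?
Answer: -242197/5359748 ≈ -0.045188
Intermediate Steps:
h = 25160 (h = 1480*17 = 25160)
G = 25160
x(r, m) = -6/(176 + m) (x(r, m) = -6/(m + 176) = -6/(176 + m))
(x(49, 260) + 3333)/(-98918 + G) = (-6/(176 + 260) + 3333)/(-98918 + 25160) = (-6/436 + 3333)/(-73758) = (-6*1/436 + 3333)*(-1/73758) = (-3/218 + 3333)*(-1/73758) = (726591/218)*(-1/73758) = -242197/5359748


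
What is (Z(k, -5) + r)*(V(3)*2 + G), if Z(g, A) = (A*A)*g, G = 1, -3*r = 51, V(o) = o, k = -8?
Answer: -1519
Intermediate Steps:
r = -17 (r = -⅓*51 = -17)
Z(g, A) = g*A² (Z(g, A) = A²*g = g*A²)
(Z(k, -5) + r)*(V(3)*2 + G) = (-8*(-5)² - 17)*(3*2 + 1) = (-8*25 - 17)*(6 + 1) = (-200 - 17)*7 = -217*7 = -1519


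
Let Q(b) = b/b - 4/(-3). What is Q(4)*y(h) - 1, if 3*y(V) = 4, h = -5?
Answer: 19/9 ≈ 2.1111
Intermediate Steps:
y(V) = 4/3 (y(V) = (⅓)*4 = 4/3)
Q(b) = 7/3 (Q(b) = 1 - 4*(-⅓) = 1 + 4/3 = 7/3)
Q(4)*y(h) - 1 = (7/3)*(4/3) - 1 = 28/9 - 1 = 19/9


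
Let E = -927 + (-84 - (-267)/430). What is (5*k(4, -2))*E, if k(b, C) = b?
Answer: -868926/43 ≈ -20208.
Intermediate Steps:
E = -434463/430 (E = -927 + (-84 - (-267)/430) = -927 + (-84 - 1*(-267/430)) = -927 + (-84 + 267/430) = -927 - 35853/430 = -434463/430 ≈ -1010.4)
(5*k(4, -2))*E = (5*4)*(-434463/430) = 20*(-434463/430) = -868926/43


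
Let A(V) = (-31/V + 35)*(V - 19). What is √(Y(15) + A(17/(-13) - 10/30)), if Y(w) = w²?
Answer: I*√86378955/312 ≈ 29.789*I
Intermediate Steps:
A(V) = (-19 + V)*(35 - 31/V) (A(V) = (35 - 31/V)*(-19 + V) = (-19 + V)*(35 - 31/V))
√(Y(15) + A(17/(-13) - 10/30)) = √(15² + (-696 + 35*(17/(-13) - 10/30) + 589/(17/(-13) - 10/30))) = √(225 + (-696 + 35*(17*(-1/13) - 10*1/30) + 589/(17*(-1/13) - 10*1/30))) = √(225 + (-696 + 35*(-17/13 - ⅓) + 589/(-17/13 - ⅓))) = √(225 + (-696 + 35*(-64/39) + 589/(-64/39))) = √(225 + (-696 - 2240/39 + 589*(-39/64))) = √(225 + (-696 - 2240/39 - 22971/64)) = √(225 - 2776445/2496) = √(-2214845/2496) = I*√86378955/312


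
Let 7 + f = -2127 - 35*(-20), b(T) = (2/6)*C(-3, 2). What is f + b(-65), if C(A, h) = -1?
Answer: -4303/3 ≈ -1434.3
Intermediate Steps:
b(T) = -1/3 (b(T) = (2/6)*(-1) = (2*(1/6))*(-1) = (1/3)*(-1) = -1/3)
f = -1434 (f = -7 + (-2127 - 35*(-20)) = -7 + (-2127 + 700) = -7 - 1427 = -1434)
f + b(-65) = -1434 - 1/3 = -4303/3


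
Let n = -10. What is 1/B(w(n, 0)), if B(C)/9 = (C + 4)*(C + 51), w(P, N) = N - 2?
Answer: 1/882 ≈ 0.0011338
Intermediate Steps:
w(P, N) = -2 + N
B(C) = 9*(4 + C)*(51 + C) (B(C) = 9*((C + 4)*(C + 51)) = 9*((4 + C)*(51 + C)) = 9*(4 + C)*(51 + C))
1/B(w(n, 0)) = 1/(1836 + 9*(-2 + 0)² + 495*(-2 + 0)) = 1/(1836 + 9*(-2)² + 495*(-2)) = 1/(1836 + 9*4 - 990) = 1/(1836 + 36 - 990) = 1/882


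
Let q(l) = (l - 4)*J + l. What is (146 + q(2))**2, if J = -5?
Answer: 24964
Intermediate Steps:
q(l) = 20 - 4*l (q(l) = (l - 4)*(-5) + l = (-4 + l)*(-5) + l = (20 - 5*l) + l = 20 - 4*l)
(146 + q(2))**2 = (146 + (20 - 4*2))**2 = (146 + (20 - 8))**2 = (146 + 12)**2 = 158**2 = 24964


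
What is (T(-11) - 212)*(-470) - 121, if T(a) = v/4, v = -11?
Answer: 201623/2 ≈ 1.0081e+5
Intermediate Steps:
T(a) = -11/4
(T(-11) - 212)*(-470) - 121 = (-11/4 - 212)*(-470) - 121 = -859/4*(-470) - 121 = 201865/2 - 121 = 201623/2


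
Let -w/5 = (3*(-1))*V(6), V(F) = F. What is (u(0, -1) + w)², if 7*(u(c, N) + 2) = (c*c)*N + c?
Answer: 7744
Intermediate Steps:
u(c, N) = -2 + c/7 + N*c²/7 (u(c, N) = -2 + ((c*c)*N + c)/7 = -2 + (c²*N + c)/7 = -2 + (N*c² + c)/7 = -2 + (c + N*c²)/7 = -2 + (c/7 + N*c²/7) = -2 + c/7 + N*c²/7)
w = 90 (w = -5*3*(-1)*6 = -(-15)*6 = -5*(-18) = 90)
(u(0, -1) + w)² = ((-2 + (⅐)*0 + (⅐)*(-1)*0²) + 90)² = ((-2 + 0 + (⅐)*(-1)*0) + 90)² = ((-2 + 0 + 0) + 90)² = (-2 + 90)² = 88² = 7744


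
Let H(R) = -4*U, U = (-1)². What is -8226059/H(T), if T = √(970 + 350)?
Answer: 8226059/4 ≈ 2.0565e+6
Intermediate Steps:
U = 1
T = 2*√330 (T = √1320 = 2*√330 ≈ 36.332)
H(R) = -4 (H(R) = -4*1 = -4)
-8226059/H(T) = -8226059/(-4) = -8226059*(-¼) = 8226059/4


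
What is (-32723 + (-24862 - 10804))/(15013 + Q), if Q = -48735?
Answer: 68389/33722 ≈ 2.0280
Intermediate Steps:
(-32723 + (-24862 - 10804))/(15013 + Q) = (-32723 + (-24862 - 10804))/(15013 - 48735) = (-32723 - 35666)/(-33722) = -68389*(-1/33722) = 68389/33722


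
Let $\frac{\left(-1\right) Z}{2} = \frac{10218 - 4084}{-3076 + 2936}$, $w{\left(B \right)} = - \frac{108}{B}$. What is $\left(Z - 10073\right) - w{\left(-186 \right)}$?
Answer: $- \frac{10834758}{1085} \approx -9986.0$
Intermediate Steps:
$Z = \frac{3067}{35}$ ($Z = - 2 \frac{10218 - 4084}{-3076 + 2936} = - 2 \frac{10218 - 4084}{-140} = - 2 \left(10218 - 4084\right) \left(- \frac{1}{140}\right) = - 2 \cdot 6134 \left(- \frac{1}{140}\right) = \left(-2\right) \left(- \frac{3067}{70}\right) = \frac{3067}{35} \approx 87.629$)
$\left(Z - 10073\right) - w{\left(-186 \right)} = \left(\frac{3067}{35} - 10073\right) - - \frac{108}{-186} = \left(\frac{3067}{35} - 10073\right) - \left(-108\right) \left(- \frac{1}{186}\right) = - \frac{349488}{35} - \frac{18}{31} = - \frac{10834758}{1085}$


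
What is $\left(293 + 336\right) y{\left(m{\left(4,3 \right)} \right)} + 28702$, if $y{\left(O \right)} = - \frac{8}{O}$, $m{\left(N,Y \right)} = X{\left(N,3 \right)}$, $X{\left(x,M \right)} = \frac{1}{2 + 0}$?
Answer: $18638$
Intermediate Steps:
$X{\left(x,M \right)} = \frac{1}{2}$
$m{\left(N,Y \right)} = \frac{1}{2}$
$\left(293 + 336\right) y{\left(m{\left(4,3 \right)} \right)} + 28702 = \left(293 + 336\right) \left(- 8 \frac{1}{\frac{1}{2}}\right) + 28702 = 629 \left(\left(-8\right) 2\right) + 28702 = 629 \left(-16\right) + 28702 = -10064 + 28702 = 18638$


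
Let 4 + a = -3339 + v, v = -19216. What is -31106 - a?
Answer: -8547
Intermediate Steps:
a = -22559 (a = -4 + (-3339 - 19216) = -4 - 22555 = -22559)
-31106 - a = -31106 - 1*(-22559) = -31106 + 22559 = -8547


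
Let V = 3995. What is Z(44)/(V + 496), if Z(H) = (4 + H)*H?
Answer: 704/1497 ≈ 0.47027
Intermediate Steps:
Z(H) = H*(4 + H)
Z(44)/(V + 496) = (44*(4 + 44))/(3995 + 496) = (44*48)/4491 = 2112*(1/4491) = 704/1497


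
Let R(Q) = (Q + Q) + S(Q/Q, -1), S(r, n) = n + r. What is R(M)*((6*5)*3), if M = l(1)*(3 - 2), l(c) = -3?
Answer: -540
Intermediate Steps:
M = -3 (M = -3*(3 - 2) = -3*1 = -3)
R(Q) = 2*Q (R(Q) = (Q + Q) + (-1 + Q/Q) = 2*Q + (-1 + 1) = 2*Q + 0 = 2*Q)
R(M)*((6*5)*3) = (2*(-3))*((6*5)*3) = -180*3 = -6*90 = -540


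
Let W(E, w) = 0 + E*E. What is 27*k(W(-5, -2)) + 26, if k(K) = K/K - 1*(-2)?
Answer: 107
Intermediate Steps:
W(E, w) = E**2 (W(E, w) = 0 + E**2 = E**2)
k(K) = 3 (k(K) = 1 + 2 = 3)
27*k(W(-5, -2)) + 26 = 27*3 + 26 = 81 + 26 = 107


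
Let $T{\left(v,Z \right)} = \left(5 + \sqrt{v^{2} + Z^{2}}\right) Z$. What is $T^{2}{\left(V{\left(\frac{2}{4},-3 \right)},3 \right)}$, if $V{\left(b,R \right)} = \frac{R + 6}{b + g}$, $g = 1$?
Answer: $342 + 90 \sqrt{13} \approx 666.5$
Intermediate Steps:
$V{\left(b,R \right)} = \frac{6 + R}{1 + b}$ ($V{\left(b,R \right)} = \frac{R + 6}{b + 1} = \frac{6 + R}{1 + b}$)
$T{\left(v,Z \right)} = Z \left(5 + \sqrt{Z^{2} + v^{2}}\right)$ ($T{\left(v,Z \right)} = \left(5 + \sqrt{Z^{2} + v^{2}}\right) Z = Z \left(5 + \sqrt{Z^{2} + v^{2}}\right)$)
$T^{2}{\left(V{\left(\frac{2}{4},-3 \right)},3 \right)} = \left(3 \left(5 + \sqrt{3^{2} + \left(\frac{6 - 3}{1 + \frac{2}{4}}\right)^{2}}\right)\right)^{2} = \left(3 \left(5 + \sqrt{9 + \left(\frac{1}{1 + 2 \cdot \frac{1}{4}} \cdot 3\right)^{2}}\right)\right)^{2} = \left(3 \left(5 + \sqrt{9 + \left(\frac{1}{1 + \frac{1}{2}} \cdot 3\right)^{2}}\right)\right)^{2} = \left(3 \left(5 + \sqrt{9 + \left(\frac{1}{\frac{3}{2}} \cdot 3\right)^{2}}\right)\right)^{2} = \left(3 \left(5 + \sqrt{9 + \left(\frac{2}{3} \cdot 3\right)^{2}}\right)\right)^{2} = \left(3 \left(5 + \sqrt{9 + 2^{2}}\right)\right)^{2} = \left(3 \left(5 + \sqrt{9 + 4}\right)\right)^{2} = \left(3 \left(5 + \sqrt{13}\right)\right)^{2} = \left(15 + 3 \sqrt{13}\right)^{2}$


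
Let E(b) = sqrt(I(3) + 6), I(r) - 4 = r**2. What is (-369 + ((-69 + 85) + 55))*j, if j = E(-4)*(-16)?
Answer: 4768*sqrt(19) ≈ 20783.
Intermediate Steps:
I(r) = 4 + r**2
E(b) = sqrt(19) (E(b) = sqrt((4 + 3**2) + 6) = sqrt((4 + 9) + 6) = sqrt(13 + 6) = sqrt(19))
j = -16*sqrt(19) (j = sqrt(19)*(-16) = -16*sqrt(19) ≈ -69.742)
(-369 + ((-69 + 85) + 55))*j = (-369 + ((-69 + 85) + 55))*(-16*sqrt(19)) = (-369 + (16 + 55))*(-16*sqrt(19)) = (-369 + 71)*(-16*sqrt(19)) = -(-4768)*sqrt(19) = 4768*sqrt(19)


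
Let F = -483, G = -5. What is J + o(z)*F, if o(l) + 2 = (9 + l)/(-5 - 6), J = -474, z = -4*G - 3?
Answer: 17970/11 ≈ 1633.6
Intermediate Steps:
z = 17 (z = -4*(-5) - 3 = 20 - 3 = 17)
o(l) = -31/11 - l/11 (o(l) = -2 + (9 + l)/(-5 - 6) = -2 + (9 + l)/(-11) = -2 + (9 + l)*(-1/11) = -2 + (-9/11 - l/11) = -31/11 - l/11)
J + o(z)*F = -474 + (-31/11 - 1/11*17)*(-483) = -474 + (-31/11 - 17/11)*(-483) = -474 - 48/11*(-483) = -474 + 23184/11 = 17970/11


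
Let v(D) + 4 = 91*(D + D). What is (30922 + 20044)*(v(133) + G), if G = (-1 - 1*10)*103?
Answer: 1175734654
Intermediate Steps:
v(D) = -4 + 182*D (v(D) = -4 + 91*(D + D) = -4 + 91*(2*D) = -4 + 182*D)
G = -1133 (G = (-1 - 10)*103 = -11*103 = -1133)
(30922 + 20044)*(v(133) + G) = (30922 + 20044)*((-4 + 182*133) - 1133) = 50966*((-4 + 24206) - 1133) = 50966*(24202 - 1133) = 50966*23069 = 1175734654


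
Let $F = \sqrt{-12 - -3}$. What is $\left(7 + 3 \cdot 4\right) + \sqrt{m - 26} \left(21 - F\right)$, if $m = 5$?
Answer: $19 + \sqrt{21} \left(3 + 21 i\right) \approx 32.748 + 96.234 i$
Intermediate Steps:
$F = 3 i$ ($F = \sqrt{-12 + \left(-7 + 10\right)} = \sqrt{-12 + 3} = \sqrt{-9} = 3 i \approx 3.0 i$)
$\left(7 + 3 \cdot 4\right) + \sqrt{m - 26} \left(21 - F\right) = \left(7 + 3 \cdot 4\right) + \sqrt{5 - 26} \left(21 - 3 i\right) = \left(7 + 12\right) + \sqrt{-21} \left(21 - 3 i\right) = 19 + i \sqrt{21} \left(21 - 3 i\right)$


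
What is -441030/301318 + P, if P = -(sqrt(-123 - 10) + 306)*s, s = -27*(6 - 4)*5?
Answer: 12447226065/150659 + 270*I*sqrt(133) ≈ 82619.0 + 3113.8*I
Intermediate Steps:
s = -270 (s = -54*5 = -27*10 = -270)
P = 82620 + 270*I*sqrt(133) (P = -(sqrt(-123 - 10) + 306)*(-270) = -(sqrt(-133) + 306)*(-270) = -(I*sqrt(133) + 306)*(-270) = -(306 + I*sqrt(133))*(-270) = -(-82620 - 270*I*sqrt(133)) = 82620 + 270*I*sqrt(133) ≈ 82620.0 + 3113.8*I)
-441030/301318 + P = -441030/301318 + (82620 + 270*I*sqrt(133)) = -441030*1/301318 + (82620 + 270*I*sqrt(133)) = -220515/150659 + (82620 + 270*I*sqrt(133)) = 12447226065/150659 + 270*I*sqrt(133)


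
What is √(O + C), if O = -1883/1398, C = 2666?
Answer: √5207808630/1398 ≈ 51.620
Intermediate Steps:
O = -1883/1398 (O = -1883*1/1398 = -1883/1398 ≈ -1.3469)
√(O + C) = √(-1883/1398 + 2666) = √(3725185/1398) = √5207808630/1398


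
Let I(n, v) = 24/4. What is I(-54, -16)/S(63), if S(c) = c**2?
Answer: 2/1323 ≈ 0.0015117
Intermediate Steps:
I(n, v) = 6 (I(n, v) = 24*(1/4) = 6)
I(-54, -16)/S(63) = 6/(63**2) = 6/3969 = 6*(1/3969) = 2/1323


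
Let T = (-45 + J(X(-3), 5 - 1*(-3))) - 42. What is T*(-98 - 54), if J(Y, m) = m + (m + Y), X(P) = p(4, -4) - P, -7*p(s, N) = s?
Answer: 72960/7 ≈ 10423.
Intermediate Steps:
p(s, N) = -s/7
X(P) = -4/7 - P (X(P) = -⅐*4 - P = -4/7 - P)
J(Y, m) = Y + 2*m (J(Y, m) = m + (Y + m) = Y + 2*m)
T = -480/7 (T = (-45 + ((-4/7 - 1*(-3)) + 2*(5 - 1*(-3)))) - 42 = (-45 + ((-4/7 + 3) + 2*(5 + 3))) - 42 = (-45 + (17/7 + 2*8)) - 42 = (-45 + (17/7 + 16)) - 42 = (-45 + 129/7) - 42 = -186/7 - 42 = -480/7 ≈ -68.571)
T*(-98 - 54) = -480*(-98 - 54)/7 = -480/7*(-152) = 72960/7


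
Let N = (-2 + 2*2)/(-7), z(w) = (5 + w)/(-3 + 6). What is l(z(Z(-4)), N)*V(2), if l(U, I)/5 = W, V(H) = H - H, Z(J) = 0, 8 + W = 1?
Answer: 0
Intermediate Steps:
W = -7 (W = -8 + 1 = -7)
V(H) = 0
z(w) = 5/3 + w/3 (z(w) = (5 + w)/3 = (5 + w)*(⅓) = 5/3 + w/3)
N = -2/7 (N = (-2 + 4)*(-⅐) = 2*(-⅐) = -2/7 ≈ -0.28571)
l(U, I) = -35 (l(U, I) = 5*(-7) = -35)
l(z(Z(-4)), N)*V(2) = -35*0 = 0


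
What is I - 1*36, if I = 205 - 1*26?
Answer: 143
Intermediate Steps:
I = 179 (I = 205 - 26 = 179)
I - 1*36 = 179 - 1*36 = 179 - 36 = 143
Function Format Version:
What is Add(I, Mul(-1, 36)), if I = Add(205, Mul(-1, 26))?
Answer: 143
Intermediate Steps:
I = 179 (I = Add(205, -26) = 179)
Add(I, Mul(-1, 36)) = Add(179, Mul(-1, 36)) = Add(179, -36) = 143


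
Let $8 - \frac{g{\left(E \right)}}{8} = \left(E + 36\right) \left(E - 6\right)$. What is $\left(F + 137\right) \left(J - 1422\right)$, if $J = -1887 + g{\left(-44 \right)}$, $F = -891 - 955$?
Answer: $11014505$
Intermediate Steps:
$F = -1846$ ($F = -891 - 955 = -1846$)
$g{\left(E \right)} = 64 - 8 \left(-6 + E\right) \left(36 + E\right)$ ($g{\left(E \right)} = 64 - 8 \left(E + 36\right) \left(E - 6\right) = 64 - 8 \left(36 + E\right) \left(-6 + E\right) = 64 - 8 \left(-6 + E\right) \left(36 + E\right)$)
$J = -5023$ ($J = -1887 - \left(-12352 + 15488\right) = -1887 + \left(1792 + 10560 - 15488\right) = -1887 - 3136 = -5023$)
$\left(F + 137\right) \left(J - 1422\right) = \left(-1846 + 137\right) \left(-5023 - 1422\right) = \left(-1709\right) \left(-6445\right) = 11014505$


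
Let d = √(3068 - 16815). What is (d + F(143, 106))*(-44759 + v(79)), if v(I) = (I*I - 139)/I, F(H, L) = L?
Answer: -374165054/79 - 3529859*I*√13747/79 ≈ -4.7363e+6 - 5.2388e+6*I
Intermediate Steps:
d = I*√13747 (d = √(-13747) = I*√13747 ≈ 117.25*I)
v(I) = (-139 + I²)/I (v(I) = (I² - 139)/I = (-139 + I²)/I)
(d + F(143, 106))*(-44759 + v(79)) = (I*√13747 + 106)*(-44759 + (79 - 139/79)) = (106 + I*√13747)*(-44759 + (79 - 139*1/79)) = (106 + I*√13747)*(-44759 + (79 - 139/79)) = (106 + I*√13747)*(-44759 + 6102/79) = (106 + I*√13747)*(-3529859/79) = -374165054/79 - 3529859*I*√13747/79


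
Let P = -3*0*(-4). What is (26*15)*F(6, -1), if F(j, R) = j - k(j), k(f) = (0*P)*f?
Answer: 2340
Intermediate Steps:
P = 0 (P = 0*(-4) = 0)
k(f) = 0 (k(f) = (0*0)*f = 0*f = 0)
F(j, R) = j (F(j, R) = j - 1*0 = j + 0 = j)
(26*15)*F(6, -1) = (26*15)*6 = 390*6 = 2340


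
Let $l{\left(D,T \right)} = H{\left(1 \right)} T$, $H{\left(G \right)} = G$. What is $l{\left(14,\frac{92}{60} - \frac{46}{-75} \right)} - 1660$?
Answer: $- \frac{124339}{75} \approx -1657.9$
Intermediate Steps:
$l{\left(D,T \right)} = T$ ($l{\left(D,T \right)} = 1 T = T$)
$l{\left(14,\frac{92}{60} - \frac{46}{-75} \right)} - 1660 = \left(\frac{92}{60} - \frac{46}{-75}\right) - 1660 = \left(92 \cdot \frac{1}{60} - - \frac{46}{75}\right) - 1660 = \left(\frac{23}{15} + \frac{46}{75}\right) - 1660 = \frac{161}{75} - 1660 = - \frac{124339}{75}$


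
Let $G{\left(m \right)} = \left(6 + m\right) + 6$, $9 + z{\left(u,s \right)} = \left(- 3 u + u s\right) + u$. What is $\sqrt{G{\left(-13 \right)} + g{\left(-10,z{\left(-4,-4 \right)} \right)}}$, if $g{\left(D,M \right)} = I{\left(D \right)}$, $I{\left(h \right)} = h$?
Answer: $i \sqrt{11} \approx 3.3166 i$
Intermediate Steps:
$z{\left(u,s \right)} = -9 - 2 u + s u$ ($z{\left(u,s \right)} = -9 + \left(\left(- 3 u + u s\right) + u\right) = -9 + \left(\left(- 3 u + s u\right) + u\right) = -9 + \left(- 2 u + s u\right) = -9 - 2 u + s u$)
$g{\left(D,M \right)} = D$
$G{\left(m \right)} = 12 + m$
$\sqrt{G{\left(-13 \right)} + g{\left(-10,z{\left(-4,-4 \right)} \right)}} = \sqrt{\left(12 - 13\right) - 10} = \sqrt{-1 - 10} = \sqrt{-11} = i \sqrt{11}$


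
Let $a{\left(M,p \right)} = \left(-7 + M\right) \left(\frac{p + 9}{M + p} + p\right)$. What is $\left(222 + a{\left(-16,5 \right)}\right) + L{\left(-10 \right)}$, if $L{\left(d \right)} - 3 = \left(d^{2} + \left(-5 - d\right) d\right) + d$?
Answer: $\frac{1972}{11} \approx 179.27$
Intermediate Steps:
$a{\left(M,p \right)} = \left(-7 + M\right) \left(p + \frac{9 + p}{M + p}\right)$ ($a{\left(M,p \right)} = \left(-7 + M\right) \left(\frac{9 + p}{M + p} + p\right) = \left(-7 + M\right) \left(p + \frac{9 + p}{M + p}\right)$)
$L{\left(d \right)} = 3 + d + d^{2} + d \left(-5 - d\right)$ ($L{\left(d \right)} = 3 + \left(\left(d^{2} + \left(-5 - d\right) d\right) + d\right) = 3 + \left(\left(d^{2} + d \left(-5 - d\right)\right) + d\right) = 3 + \left(d + d^{2} + d \left(-5 - d\right)\right) = 3 + d + d^{2} + d \left(-5 - d\right)$)
$\left(222 + a{\left(-16,5 \right)}\right) + L{\left(-10 \right)} = \left(222 + \frac{-63 - 35 - 7 \cdot 5^{2} + 9 \left(-16\right) - 16 \cdot 5^{2} + 5 \left(-16\right)^{2} - \left(-96\right) 5}{-16 + 5}\right) + \left(3 - -40\right) = \left(222 + \frac{-63 - 35 - 175 - 144 - 400 + 5 \cdot 256 + 480}{-11}\right) + \left(3 + 40\right) = \left(222 - \frac{-63 - 35 - 175 - 144 - 400 + 1280 + 480}{11}\right) + 43 = \left(222 - \frac{943}{11}\right) + 43 = \frac{1499}{11} + 43 = \frac{1972}{11}$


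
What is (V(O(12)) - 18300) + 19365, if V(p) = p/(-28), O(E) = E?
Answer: 7452/7 ≈ 1064.6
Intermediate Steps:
V(p) = -p/28 (V(p) = p*(-1/28) = -p/28)
(V(O(12)) - 18300) + 19365 = (-1/28*12 - 18300) + 19365 = (-3/7 - 18300) + 19365 = -128103/7 + 19365 = 7452/7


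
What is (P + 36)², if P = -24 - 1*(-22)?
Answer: 1156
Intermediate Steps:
P = -2 (P = -24 + 22 = -2)
(P + 36)² = (-2 + 36)² = 34² = 1156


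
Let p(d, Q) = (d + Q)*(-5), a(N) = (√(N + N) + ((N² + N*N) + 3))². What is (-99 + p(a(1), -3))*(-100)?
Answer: 21900 + 5000*√2 ≈ 28971.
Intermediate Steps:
a(N) = (3 + 2*N² + √2*√N)² (a(N) = (√(2*N) + ((N² + N²) + 3))² = (√2*√N + (2*N² + 3))² = (√2*√N + (3 + 2*N²))² = (3 + 2*N² + √2*√N)²)
p(d, Q) = -5*Q - 5*d (p(d, Q) = (Q + d)*(-5) = -5*Q - 5*d)
(-99 + p(a(1), -3))*(-100) = (-99 + (-5*(-3) - 5*(3 + 2*1² + √2*√1)²))*(-100) = (-99 + (15 - 5*(3 + 2*1 + √2*1)²))*(-100) = (-99 + (15 - 5*(3 + 2 + √2)²))*(-100) = (-99 + (15 - 5*(5 + √2)²))*(-100) = (-84 - 5*(5 + √2)²)*(-100) = 8400 + 500*(5 + √2)²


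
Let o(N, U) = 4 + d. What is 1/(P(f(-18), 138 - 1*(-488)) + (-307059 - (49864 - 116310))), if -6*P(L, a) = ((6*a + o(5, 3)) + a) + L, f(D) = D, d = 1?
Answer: -6/1448047 ≈ -4.1435e-6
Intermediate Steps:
o(N, U) = 5 (o(N, U) = 4 + 1 = 5)
P(L, a) = -⅚ - 7*a/6 - L/6 (P(L, a) = -(((6*a + 5) + a) + L)/6 = -(((5 + 6*a) + a) + L)/6 = -((5 + 7*a) + L)/6 = -(5 + L + 7*a)/6 = -⅚ - 7*a/6 - L/6)
1/(P(f(-18), 138 - 1*(-488)) + (-307059 - (49864 - 116310))) = 1/((-⅚ - 7*(138 - 1*(-488))/6 - ⅙*(-18)) + (-307059 - (49864 - 116310))) = 1/((-⅚ - 7*(138 + 488)/6 + 3) + (-307059 - 1*(-66446))) = 1/((-⅚ - 7/6*626 + 3) + (-307059 + 66446)) = 1/((-⅚ - 2191/3 + 3) - 240613) = 1/(-4369/6 - 240613) = 1/(-1448047/6) = -6/1448047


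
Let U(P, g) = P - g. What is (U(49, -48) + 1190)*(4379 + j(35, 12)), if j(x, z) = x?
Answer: 5680818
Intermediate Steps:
(U(49, -48) + 1190)*(4379 + j(35, 12)) = ((49 - 1*(-48)) + 1190)*(4379 + 35) = ((49 + 48) + 1190)*4414 = (97 + 1190)*4414 = 1287*4414 = 5680818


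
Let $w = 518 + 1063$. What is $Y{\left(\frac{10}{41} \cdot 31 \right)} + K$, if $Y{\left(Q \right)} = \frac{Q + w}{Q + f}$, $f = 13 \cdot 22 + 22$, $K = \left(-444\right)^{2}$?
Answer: $\frac{2550610699}{12938} \approx 1.9714 \cdot 10^{5}$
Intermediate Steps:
$K = 197136$
$f = 308$ ($f = 286 + 22 = 308$)
$w = 1581$
$Y{\left(Q \right)} = \frac{1581 + Q}{308 + Q}$ ($Y{\left(Q \right)} = \frac{Q + 1581}{Q + 308} = \frac{1581 + Q}{308 + Q}$)
$Y{\left(\frac{10}{41} \cdot 31 \right)} + K = \frac{1581 + \frac{10}{41} \cdot 31}{308 + \frac{10}{41} \cdot 31} + 197136 = \frac{1581 + \frac{310}{41}}{308 + \frac{310}{41}} + 197136 = \frac{1}{\frac{12938}{41}} \cdot \frac{65131}{41} + 197136 = \frac{41}{12938} \cdot \frac{65131}{41} + 197136 = \frac{65131}{12938} + 197136 = \frac{2550610699}{12938}$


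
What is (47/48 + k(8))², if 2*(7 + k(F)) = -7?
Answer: 208849/2304 ≈ 90.646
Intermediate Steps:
k(F) = -21/2 (k(F) = -7 + (½)*(-7) = -7 - 7/2 = -21/2)
(47/48 + k(8))² = (47/48 - 21/2)² = (-457/48)² = 208849/2304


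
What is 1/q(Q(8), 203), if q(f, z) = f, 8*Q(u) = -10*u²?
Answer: -1/80 ≈ -0.012500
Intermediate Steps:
Q(u) = -5*u²/4 (Q(u) = (-10*u²)/8 = -5*u²/4)
1/q(Q(8), 203) = 1/(-5/4*8²) = 1/(-5/4*64) = 1/(-80) = -1/80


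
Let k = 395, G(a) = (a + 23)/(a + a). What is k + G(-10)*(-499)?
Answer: 14387/20 ≈ 719.35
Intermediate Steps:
G(a) = (23 + a)/(2*a) (G(a) = (23 + a)/((2*a)) = (23 + a)*(1/(2*a)) = (23 + a)/(2*a))
k + G(-10)*(-499) = 395 + ((½)*(23 - 10)/(-10))*(-499) = 395 + ((½)*(-⅒)*13)*(-499) = 395 - 13/20*(-499) = 395 + 6487/20 = 14387/20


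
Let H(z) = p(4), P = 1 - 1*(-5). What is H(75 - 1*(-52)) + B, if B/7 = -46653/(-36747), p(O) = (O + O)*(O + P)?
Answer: 1088777/12249 ≈ 88.887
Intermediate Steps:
P = 6 (P = 1 + 5 = 6)
p(O) = 2*O*(6 + O) (p(O) = (O + O)*(O + 6) = (2*O)*(6 + O) = 2*O*(6 + O))
H(z) = 80 (H(z) = 2*4*(6 + 4) = 2*4*10 = 80)
B = 108857/12249 (B = 7*(-46653/(-36747)) = 7*(-46653*(-1/36747)) = 7*(15551/12249) = 108857/12249 ≈ 8.8870)
H(75 - 1*(-52)) + B = 80 + 108857/12249 = 1088777/12249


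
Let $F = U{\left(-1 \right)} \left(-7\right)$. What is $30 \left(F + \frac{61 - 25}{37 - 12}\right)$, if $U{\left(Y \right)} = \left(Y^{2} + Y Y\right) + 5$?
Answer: $- \frac{7134}{5} \approx -1426.8$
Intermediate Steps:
$U{\left(Y \right)} = 5 + 2 Y^{2}$ ($U{\left(Y \right)} = \left(Y^{2} + Y^{2}\right) + 5 = 2 Y^{2} + 5 = 5 + 2 Y^{2}$)
$F = -49$ ($F = \left(5 + 2 \left(-1\right)^{2}\right) \left(-7\right) = \left(5 + 2 \cdot 1\right) \left(-7\right) = \left(5 + 2\right) \left(-7\right) = 7 \left(-7\right) = -49$)
$30 \left(F + \frac{61 - 25}{37 - 12}\right) = 30 \left(-49 + \frac{61 - 25}{37 - 12}\right) = 30 \left(-49 + \frac{61 - 25}{25}\right) = 30 \left(-49 + \left(61 - 25\right) \frac{1}{25}\right) = 30 \left(-49 + 36 \cdot \frac{1}{25}\right) = 30 \left(-49 + \frac{36}{25}\right) = 30 \left(- \frac{1189}{25}\right) = - \frac{7134}{5}$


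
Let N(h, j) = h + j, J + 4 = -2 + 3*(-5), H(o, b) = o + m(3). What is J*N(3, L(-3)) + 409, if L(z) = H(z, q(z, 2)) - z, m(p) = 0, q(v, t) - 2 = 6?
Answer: 346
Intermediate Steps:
q(v, t) = 8 (q(v, t) = 2 + 6 = 8)
H(o, b) = o (H(o, b) = o + 0 = o)
J = -21 (J = -4 + (-2 + 3*(-5)) = -4 + (-2 - 15) = -4 - 17 = -21)
L(z) = 0 (L(z) = z - z = 0)
J*N(3, L(-3)) + 409 = -21*(3 + 0) + 409 = -21*3 + 409 = -63 + 409 = 346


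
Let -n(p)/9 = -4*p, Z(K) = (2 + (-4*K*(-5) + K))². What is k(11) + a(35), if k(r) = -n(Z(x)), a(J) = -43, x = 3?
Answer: -152143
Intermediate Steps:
Z(K) = (2 + 21*K)² (Z(K) = (2 + (20*K + K))² = (2 + 21*K)²)
n(p) = 36*p (n(p) = -(-36)*p = 36*p)
k(r) = -152100 (k(r) = -36*(2 + 21*3)² = -36*(2 + 63)² = -36*65² = -36*4225 = -1*152100 = -152100)
k(11) + a(35) = -152100 - 43 = -152143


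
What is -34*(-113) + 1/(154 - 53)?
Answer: 388043/101 ≈ 3842.0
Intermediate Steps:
-34*(-113) + 1/(154 - 53) = 3842 + 1/101 = 388043/101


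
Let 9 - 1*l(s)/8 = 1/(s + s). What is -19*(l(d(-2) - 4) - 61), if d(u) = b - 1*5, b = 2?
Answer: -1539/7 ≈ -219.86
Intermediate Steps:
d(u) = -3 (d(u) = 2 - 1*5 = 2 - 5 = -3)
l(s) = 72 - 4/s (l(s) = 72 - 8/(s + s) = 72 - 8*1/(2*s) = 72 - 4/s)
-19*(l(d(-2) - 4) - 61) = -19*((72 - 4/(-3 - 4)) - 61) = -19*((72 - 4/(-7)) - 61) = -19*((72 - 4*(-⅐)) - 61) = -19*((72 + 4/7) - 61) = -19*(508/7 - 61) = -19*81/7 = -1539/7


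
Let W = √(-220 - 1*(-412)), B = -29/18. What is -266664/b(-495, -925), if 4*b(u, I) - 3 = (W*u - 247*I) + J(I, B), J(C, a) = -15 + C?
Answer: -2247266416/478949043 - 39110720*√3/478949043 ≈ -4.8335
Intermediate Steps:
B = -29/18 (B = -29*1/18 = -29/18 ≈ -1.6111)
W = 8*√3 (W = √(-220 + 412) = √192 = 8*√3 ≈ 13.856)
b(u, I) = -3 - 123*I/2 + 2*u*√3 (b(u, I) = ¾ + (((8*√3)*u - 247*I) + (-15 + I))/4 = ¾ + ((8*u*√3 - 247*I) + (-15 + I))/4 = ¾ + ((-247*I + 8*u*√3) + (-15 + I))/4 = ¾ + (-15 - 246*I + 8*u*√3)/4 = ¾ + (-15/4 - 123*I/2 + 2*u*√3) = -3 - 123*I/2 + 2*u*√3)
-266664/b(-495, -925) = -266664/(-3 - 123/2*(-925) + 2*(-495)*√3) = -266664/(-3 + 113775/2 - 990*√3) = -266664/(113769/2 - 990*√3)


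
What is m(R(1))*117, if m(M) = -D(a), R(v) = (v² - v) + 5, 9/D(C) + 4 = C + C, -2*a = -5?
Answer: -1053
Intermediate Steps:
a = 5/2 (a = -½*(-5) = 5/2 ≈ 2.5000)
D(C) = 9/(-4 + 2*C) (D(C) = 9/(-4 + (C + C)) = 9/(-4 + 2*C))
R(v) = 5 + v² - v
m(M) = -9 (m(M) = -9/(2*(-2 + 5/2)) = -9/(2*½) = -9*2/2 = -1*9 = -9)
m(R(1))*117 = -9*117 = -1053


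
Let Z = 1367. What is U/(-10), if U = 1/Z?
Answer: -1/13670 ≈ -7.3153e-5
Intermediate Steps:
U = 1/1367 ≈ 0.00073153
U/(-10) = (1/1367)/(-10) = (1/1367)*(-⅒) = -1/13670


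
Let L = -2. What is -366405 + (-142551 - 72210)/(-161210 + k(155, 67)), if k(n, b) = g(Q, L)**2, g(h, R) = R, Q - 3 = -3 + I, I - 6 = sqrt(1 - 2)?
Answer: -59066469669/161206 ≈ -3.6640e+5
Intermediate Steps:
I = 6 + I (I = 6 + sqrt(1 - 2) = 6 + sqrt(-1) = 6 + I ≈ 6.0 + 1.0*I)
Q = 6 + I (Q = 3 + (-3 + (6 + I)) = 3 + (3 + I) = 6 + I ≈ 6.0 + 1.0*I)
k(n, b) = 4 (k(n, b) = (-2)**2 = 4)
-366405 + (-142551 - 72210)/(-161210 + k(155, 67)) = -366405 + (-142551 - 72210)/(-161210 + 4) = -366405 - 214761/(-161206) = -366405 - 214761*(-1/161206) = -366405 + 214761/161206 = -59066469669/161206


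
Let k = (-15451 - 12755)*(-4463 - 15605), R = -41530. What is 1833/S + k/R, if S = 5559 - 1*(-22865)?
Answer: -8044494107451/590224360 ≈ -13630.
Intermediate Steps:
k = 566038008 (k = -28206*(-20068) = 566038008)
S = 28424 (S = 5559 + 22865 = 28424)
1833/S + k/R = 1833/28424 + 566038008/(-41530) = 1833*(1/28424) + 566038008*(-1/41530) = 1833/28424 - 283019004/20765 = -8044494107451/590224360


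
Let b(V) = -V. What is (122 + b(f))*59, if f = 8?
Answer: 6726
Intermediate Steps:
(122 + b(f))*59 = (122 - 1*8)*59 = (122 - 8)*59 = 114*59 = 6726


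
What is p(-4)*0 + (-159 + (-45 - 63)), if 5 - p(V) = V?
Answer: -267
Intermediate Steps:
p(V) = 5 - V
p(-4)*0 + (-159 + (-45 - 63)) = (5 - 1*(-4))*0 + (-159 + (-45 - 63)) = (5 + 4)*0 + (-159 - 108) = 9*0 - 267 = 0 - 267 = -267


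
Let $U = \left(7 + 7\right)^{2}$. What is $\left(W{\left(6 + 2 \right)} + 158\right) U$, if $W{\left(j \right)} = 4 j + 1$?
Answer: $37436$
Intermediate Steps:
$W{\left(j \right)} = 1 + 4 j$
$U = 196$ ($U = 14^{2} = 196$)
$\left(W{\left(6 + 2 \right)} + 158\right) U = \left(\left(1 + 4 \left(6 + 2\right)\right) + 158\right) 196 = \left(\left(1 + 4 \cdot 8\right) + 158\right) 196 = \left(\left(1 + 32\right) + 158\right) 196 = \left(33 + 158\right) 196 = 191 \cdot 196 = 37436$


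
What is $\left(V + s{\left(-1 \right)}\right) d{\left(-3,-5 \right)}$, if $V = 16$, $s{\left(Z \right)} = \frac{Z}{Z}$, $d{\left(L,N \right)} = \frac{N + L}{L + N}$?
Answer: $17$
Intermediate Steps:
$d{\left(L,N \right)} = 1$ ($d{\left(L,N \right)} = \frac{L + N}{L + N} = 1$)
$s{\left(Z \right)} = 1$
$\left(V + s{\left(-1 \right)}\right) d{\left(-3,-5 \right)} = \left(16 + 1\right) 1 = 17 \cdot 1 = 17$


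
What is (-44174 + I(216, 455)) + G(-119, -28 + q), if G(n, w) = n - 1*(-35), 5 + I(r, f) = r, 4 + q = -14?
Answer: -44047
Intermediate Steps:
q = -18 (q = -4 - 14 = -18)
I(r, f) = -5 + r
G(n, w) = 35 + n (G(n, w) = n + 35 = 35 + n)
(-44174 + I(216, 455)) + G(-119, -28 + q) = (-44174 + (-5 + 216)) + (35 - 119) = (-44174 + 211) - 84 = -43963 - 84 = -44047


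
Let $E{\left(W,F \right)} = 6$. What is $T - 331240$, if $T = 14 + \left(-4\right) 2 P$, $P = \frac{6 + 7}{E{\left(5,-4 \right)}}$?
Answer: $- \frac{993730}{3} \approx -3.3124 \cdot 10^{5}$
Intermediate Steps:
$P = \frac{13}{6}$ ($P = \frac{6 + 7}{6} = 13 \cdot \frac{1}{6} = \frac{13}{6} \approx 2.1667$)
$T = - \frac{10}{3}$ ($T = 14 + \left(-4\right) 2 \cdot \frac{13}{6} = 14 - \frac{52}{3} = - \frac{10}{3} \approx -3.3333$)
$T - 331240 = - \frac{10}{3} - 331240 = - \frac{993730}{3}$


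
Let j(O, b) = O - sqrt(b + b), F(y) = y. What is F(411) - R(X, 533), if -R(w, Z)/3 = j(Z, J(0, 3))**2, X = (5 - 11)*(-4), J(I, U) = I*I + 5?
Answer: 852708 - 3198*sqrt(10) ≈ 8.4260e+5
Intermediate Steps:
J(I, U) = 5 + I**2 (J(I, U) = I**2 + 5 = 5 + I**2)
j(O, b) = O - sqrt(2)*sqrt(b) (j(O, b) = O - sqrt(2*b) = O - sqrt(2)*sqrt(b))
X = 24 (X = -6*(-4) = 24)
R(w, Z) = -3*(Z - sqrt(10))**2 (R(w, Z) = -3*(Z - sqrt(2)*sqrt(5 + 0**2))**2 = -3*(Z - sqrt(2)*sqrt(5 + 0))**2 = -3*(Z - sqrt(2)*sqrt(5))**2 = -3*(Z - sqrt(10))**2)
F(411) - R(X, 533) = 411 - (-3)*(533 - sqrt(10))**2 = 411 + 3*(533 - sqrt(10))**2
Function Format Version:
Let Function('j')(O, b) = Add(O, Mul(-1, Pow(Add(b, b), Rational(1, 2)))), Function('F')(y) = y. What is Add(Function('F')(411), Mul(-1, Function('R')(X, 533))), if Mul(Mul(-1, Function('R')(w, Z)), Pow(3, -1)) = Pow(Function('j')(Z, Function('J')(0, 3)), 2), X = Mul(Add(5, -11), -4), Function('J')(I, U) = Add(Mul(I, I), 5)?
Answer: Add(852708, Mul(-3198, Pow(10, Rational(1, 2)))) ≈ 8.4260e+5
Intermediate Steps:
Function('J')(I, U) = Add(5, Pow(I, 2)) (Function('J')(I, U) = Add(Pow(I, 2), 5) = Add(5, Pow(I, 2)))
Function('j')(O, b) = Add(O, Mul(-1, Pow(2, Rational(1, 2)), Pow(b, Rational(1, 2)))) (Function('j')(O, b) = Add(O, Mul(-1, Pow(Mul(2, b), Rational(1, 2)))) = Add(O, Mul(-1, Mul(Pow(2, Rational(1, 2)), Pow(b, Rational(1, 2))))) = Add(O, Mul(-1, Pow(2, Rational(1, 2)), Pow(b, Rational(1, 2)))))
X = 24 (X = Mul(-6, -4) = 24)
Function('R')(w, Z) = Mul(-3, Pow(Add(Z, Mul(-1, Pow(10, Rational(1, 2)))), 2)) (Function('R')(w, Z) = Mul(-3, Pow(Add(Z, Mul(-1, Pow(2, Rational(1, 2)), Pow(Add(5, Pow(0, 2)), Rational(1, 2)))), 2)) = Mul(-3, Pow(Add(Z, Mul(-1, Pow(2, Rational(1, 2)), Pow(Add(5, 0), Rational(1, 2)))), 2)) = Mul(-3, Pow(Add(Z, Mul(-1, Pow(2, Rational(1, 2)), Pow(5, Rational(1, 2)))), 2)) = Mul(-3, Pow(Add(Z, Mul(-1, Pow(10, Rational(1, 2)))), 2)))
Add(Function('F')(411), Mul(-1, Function('R')(X, 533))) = Add(411, Mul(-1, Mul(-3, Pow(Add(533, Mul(-1, Pow(10, Rational(1, 2)))), 2)))) = Add(411, Mul(3, Pow(Add(533, Mul(-1, Pow(10, Rational(1, 2)))), 2)))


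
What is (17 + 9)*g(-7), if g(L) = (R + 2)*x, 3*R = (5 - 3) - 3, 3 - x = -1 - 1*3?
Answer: 910/3 ≈ 303.33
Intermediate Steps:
x = 7 (x = 3 - (-1 - 1*3) = 3 - (-1 - 3) = 3 - 1*(-4) = 3 + 4 = 7)
R = -1/3 (R = ((5 - 3) - 3)/3 = (2 - 3)/3 = (1/3)*(-1) = -1/3 ≈ -0.33333)
g(L) = 35/3 (g(L) = (-1/3 + 2)*7 = (5/3)*7 = 35/3)
(17 + 9)*g(-7) = (17 + 9)*(35/3) = 26*(35/3) = 910/3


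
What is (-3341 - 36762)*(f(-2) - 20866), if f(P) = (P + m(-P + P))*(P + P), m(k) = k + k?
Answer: 836468374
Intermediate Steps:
m(k) = 2*k
f(P) = 2*P**2 (f(P) = (P + 2*(-P + P))*(P + P) = (P + 2*0)*(2*P) = (P + 0)*(2*P) = P*(2*P) = 2*P**2)
(-3341 - 36762)*(f(-2) - 20866) = (-3341 - 36762)*(2*(-2)**2 - 20866) = -40103*(2*4 - 20866) = -40103*(8 - 20866) = -40103*(-20858) = 836468374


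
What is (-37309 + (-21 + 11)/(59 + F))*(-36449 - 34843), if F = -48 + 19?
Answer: 2659856992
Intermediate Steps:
F = -29
(-37309 + (-21 + 11)/(59 + F))*(-36449 - 34843) = (-37309 + (-21 + 11)/(59 - 29))*(-36449 - 34843) = (-37309 - 10/30)*(-71292) = (-37309 - 10*1/30)*(-71292) = (-37309 - 1/3)*(-71292) = -111928/3*(-71292) = 2659856992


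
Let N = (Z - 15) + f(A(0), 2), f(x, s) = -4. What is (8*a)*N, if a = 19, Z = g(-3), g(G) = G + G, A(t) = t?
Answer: -3800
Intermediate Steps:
g(G) = 2*G
Z = -6 (Z = 2*(-3) = -6)
N = -25 (N = (-6 - 15) - 4 = -21 - 4 = -25)
(8*a)*N = (8*19)*(-25) = 152*(-25) = -3800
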